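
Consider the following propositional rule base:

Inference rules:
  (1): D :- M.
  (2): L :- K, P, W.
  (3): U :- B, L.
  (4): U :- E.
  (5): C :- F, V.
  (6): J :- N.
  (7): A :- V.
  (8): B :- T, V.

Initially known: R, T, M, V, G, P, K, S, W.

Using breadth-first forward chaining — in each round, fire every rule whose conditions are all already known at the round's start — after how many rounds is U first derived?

Round 1 — (1), (2), (7), (8), derive D, L, A, B.
Round 2 — (3), derive U.
U first appears in round 2.

2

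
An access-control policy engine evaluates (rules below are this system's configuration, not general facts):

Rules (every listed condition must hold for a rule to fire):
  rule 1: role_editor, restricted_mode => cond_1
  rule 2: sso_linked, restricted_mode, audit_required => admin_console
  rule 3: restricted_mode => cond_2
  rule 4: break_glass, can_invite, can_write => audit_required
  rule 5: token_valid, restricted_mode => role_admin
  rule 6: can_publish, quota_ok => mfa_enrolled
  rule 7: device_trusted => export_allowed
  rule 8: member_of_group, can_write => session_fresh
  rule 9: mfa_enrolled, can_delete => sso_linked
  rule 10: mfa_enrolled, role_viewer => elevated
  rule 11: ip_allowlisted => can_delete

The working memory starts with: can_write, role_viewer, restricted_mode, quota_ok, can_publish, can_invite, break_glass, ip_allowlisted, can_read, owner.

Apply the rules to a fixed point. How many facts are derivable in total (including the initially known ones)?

Round 1 fires rule 3, rule 4, rule 6, rule 11, giving cond_2, audit_required, mfa_enrolled, can_delete.
Round 2 fires rule 9, rule 10, giving sso_linked, elevated.
Round 3 fires rule 2, giving admin_console.
Closure: {admin_console, audit_required, break_glass, can_delete, can_invite, can_publish, can_read, can_write, cond_2, elevated, ip_allowlisted, mfa_enrolled, owner, quota_ok, restricted_mode, role_viewer, sso_linked} — 17 facts.

17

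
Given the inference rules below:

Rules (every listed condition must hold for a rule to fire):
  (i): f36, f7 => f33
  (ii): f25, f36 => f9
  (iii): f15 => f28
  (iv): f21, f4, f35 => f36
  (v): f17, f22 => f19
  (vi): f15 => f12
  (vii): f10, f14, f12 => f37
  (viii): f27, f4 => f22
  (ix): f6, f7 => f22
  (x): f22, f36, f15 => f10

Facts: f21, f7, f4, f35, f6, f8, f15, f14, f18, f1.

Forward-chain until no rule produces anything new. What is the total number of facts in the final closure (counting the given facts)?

Round 1 — (iii), (iv), (vi), (ix), derive f28, f36, f12, f22.
Round 2 — (i), (x), derive f33, f10.
Round 3 — (vii), derive f37.
Closure: {f1, f10, f12, f14, f15, f18, f21, f22, f28, f33, f35, f36, f37, f4, f6, f7, f8} — 17 facts.

17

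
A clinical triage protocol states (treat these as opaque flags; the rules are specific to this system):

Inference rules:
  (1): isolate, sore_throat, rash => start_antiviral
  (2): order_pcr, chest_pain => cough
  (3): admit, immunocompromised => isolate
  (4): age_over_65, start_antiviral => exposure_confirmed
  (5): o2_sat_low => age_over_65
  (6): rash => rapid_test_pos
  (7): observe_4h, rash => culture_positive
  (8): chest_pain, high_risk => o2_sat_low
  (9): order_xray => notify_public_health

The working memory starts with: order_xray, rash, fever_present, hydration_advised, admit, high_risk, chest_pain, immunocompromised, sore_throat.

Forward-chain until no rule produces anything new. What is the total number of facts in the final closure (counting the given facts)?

16

[1] (3) [admit, immunocompromised => isolate]; (6) [rash => rapid_test_pos]; (8) [chest_pain, high_risk => o2_sat_low]; (9) [order_xray => notify_public_health]. ⇒ new: isolate, rapid_test_pos, o2_sat_low, notify_public_health.
[2] (1) [isolate, sore_throat, rash => start_antiviral]; (5) [o2_sat_low => age_over_65]. ⇒ new: start_antiviral, age_over_65.
[3] (4) [age_over_65, start_antiviral => exposure_confirmed]. ⇒ new: exposure_confirmed.
Closure: {admit, age_over_65, chest_pain, exposure_confirmed, fever_present, high_risk, hydration_advised, immunocompromised, isolate, notify_public_health, o2_sat_low, order_xray, rapid_test_pos, rash, sore_throat, start_antiviral} — 16 facts.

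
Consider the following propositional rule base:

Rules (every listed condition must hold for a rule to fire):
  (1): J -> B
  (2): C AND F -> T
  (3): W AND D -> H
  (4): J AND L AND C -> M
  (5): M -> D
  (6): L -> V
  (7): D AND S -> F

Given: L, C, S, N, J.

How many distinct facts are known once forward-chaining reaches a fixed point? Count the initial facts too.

Round 1: (1) [J -> B]; (4) [J AND L AND C -> M]; (6) [L -> V]. Adds B, M, V.
Round 2: (5) [M -> D]. Adds D.
Round 3: (7) [D AND S -> F]. Adds F.
Round 4: (2) [C AND F -> T]. Adds T.
Closure: {B, C, D, F, J, L, M, N, S, T, V} — 11 facts.

11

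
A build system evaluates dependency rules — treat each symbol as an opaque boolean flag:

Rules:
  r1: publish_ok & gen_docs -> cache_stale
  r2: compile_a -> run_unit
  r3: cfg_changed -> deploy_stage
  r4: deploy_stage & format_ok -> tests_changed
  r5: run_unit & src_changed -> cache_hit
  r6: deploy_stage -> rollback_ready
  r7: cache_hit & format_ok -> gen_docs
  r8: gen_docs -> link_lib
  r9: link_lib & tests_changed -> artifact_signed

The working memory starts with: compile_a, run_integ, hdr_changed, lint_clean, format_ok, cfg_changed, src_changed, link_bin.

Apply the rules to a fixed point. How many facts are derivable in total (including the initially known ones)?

16

Round 1 — r2, r3, derive run_unit, deploy_stage.
Round 2 — r4, r5, r6, derive tests_changed, cache_hit, rollback_ready.
Round 3 — r7, derive gen_docs.
Round 4 — r8, derive link_lib.
Round 5 — r9, derive artifact_signed.
Closure: {artifact_signed, cache_hit, cfg_changed, compile_a, deploy_stage, format_ok, gen_docs, hdr_changed, link_bin, link_lib, lint_clean, rollback_ready, run_integ, run_unit, src_changed, tests_changed} — 16 facts.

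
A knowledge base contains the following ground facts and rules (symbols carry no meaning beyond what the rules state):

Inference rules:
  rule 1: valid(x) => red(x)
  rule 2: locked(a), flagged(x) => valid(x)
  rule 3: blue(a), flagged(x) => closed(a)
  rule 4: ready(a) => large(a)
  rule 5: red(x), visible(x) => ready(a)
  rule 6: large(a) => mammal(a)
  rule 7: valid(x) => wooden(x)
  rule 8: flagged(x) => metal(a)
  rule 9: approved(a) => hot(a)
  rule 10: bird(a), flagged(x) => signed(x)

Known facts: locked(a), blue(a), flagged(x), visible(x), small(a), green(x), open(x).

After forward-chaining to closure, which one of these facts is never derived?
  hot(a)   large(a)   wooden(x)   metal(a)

hot(a)

Round 1 — rule 2, rule 3, rule 8, derive valid(x), closed(a), metal(a).
Round 2 — rule 1, rule 7, derive red(x), wooden(x).
Round 3 — rule 5, derive ready(a).
Round 4 — rule 4, derive large(a).
Round 5 — rule 6, derive mammal(a).
Derived: wooden(x) (round 2), large(a) (round 4), metal(a) (round 1). hot(a) never appears in any round.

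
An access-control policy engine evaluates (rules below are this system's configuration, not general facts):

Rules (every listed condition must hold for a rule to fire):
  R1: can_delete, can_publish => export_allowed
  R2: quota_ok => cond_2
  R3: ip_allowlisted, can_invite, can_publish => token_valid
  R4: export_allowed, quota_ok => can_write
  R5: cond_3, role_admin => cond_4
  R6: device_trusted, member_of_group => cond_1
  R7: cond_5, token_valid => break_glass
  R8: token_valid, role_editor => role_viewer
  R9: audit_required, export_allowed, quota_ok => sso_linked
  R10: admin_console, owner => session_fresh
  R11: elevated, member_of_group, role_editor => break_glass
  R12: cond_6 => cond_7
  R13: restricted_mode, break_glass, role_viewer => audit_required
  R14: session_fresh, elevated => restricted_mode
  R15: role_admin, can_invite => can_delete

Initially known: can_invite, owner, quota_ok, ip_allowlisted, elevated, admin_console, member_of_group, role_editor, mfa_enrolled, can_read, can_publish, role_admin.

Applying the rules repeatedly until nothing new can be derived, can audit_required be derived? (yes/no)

yes

Round 1: R2 [quota_ok => cond_2]; R3 [ip_allowlisted, can_invite, can_publish => token_valid]; R10 [admin_console, owner => session_fresh]; R11 [elevated, member_of_group, role_editor => break_glass]; R15 [role_admin, can_invite => can_delete]. New: cond_2, token_valid, session_fresh, break_glass, can_delete.
Round 2: R1 [can_delete, can_publish => export_allowed]; R8 [token_valid, role_editor => role_viewer]; R14 [session_fresh, elevated => restricted_mode]. New: export_allowed, role_viewer, restricted_mode.
Round 3: R4 [export_allowed, quota_ok => can_write]; R13 [restricted_mode, break_glass, role_viewer => audit_required]. New: can_write, audit_required.
Round 4: R9 [audit_required, export_allowed, quota_ok => sso_linked]. New: sso_linked.
audit_required appears in round 3, so it is derivable.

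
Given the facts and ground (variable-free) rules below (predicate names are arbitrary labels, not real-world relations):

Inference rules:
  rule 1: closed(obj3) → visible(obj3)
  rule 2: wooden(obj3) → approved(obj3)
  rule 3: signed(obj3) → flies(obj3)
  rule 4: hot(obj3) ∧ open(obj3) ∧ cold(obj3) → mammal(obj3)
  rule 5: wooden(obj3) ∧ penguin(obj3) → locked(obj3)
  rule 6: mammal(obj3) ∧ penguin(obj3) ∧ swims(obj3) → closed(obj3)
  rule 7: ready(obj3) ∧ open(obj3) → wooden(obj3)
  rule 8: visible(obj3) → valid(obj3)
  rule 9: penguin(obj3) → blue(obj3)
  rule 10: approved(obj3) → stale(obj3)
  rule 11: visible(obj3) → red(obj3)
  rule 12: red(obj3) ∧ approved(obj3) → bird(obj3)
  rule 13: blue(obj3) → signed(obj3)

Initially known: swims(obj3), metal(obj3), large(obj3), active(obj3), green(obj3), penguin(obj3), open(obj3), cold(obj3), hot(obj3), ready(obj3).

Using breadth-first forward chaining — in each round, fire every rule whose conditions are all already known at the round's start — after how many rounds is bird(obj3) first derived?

[1] rule 4 [hot(obj3) ∧ open(obj3) ∧ cold(obj3) → mammal(obj3)]; rule 7 [ready(obj3) ∧ open(obj3) → wooden(obj3)]; rule 9 [penguin(obj3) → blue(obj3)]. ⇒ new: mammal(obj3), wooden(obj3), blue(obj3).
[2] rule 2 [wooden(obj3) → approved(obj3)]; rule 5 [wooden(obj3) ∧ penguin(obj3) → locked(obj3)]; rule 6 [mammal(obj3) ∧ penguin(obj3) ∧ swims(obj3) → closed(obj3)]; rule 13 [blue(obj3) → signed(obj3)]. ⇒ new: approved(obj3), locked(obj3), closed(obj3), signed(obj3).
[3] rule 1 [closed(obj3) → visible(obj3)]; rule 3 [signed(obj3) → flies(obj3)]; rule 10 [approved(obj3) → stale(obj3)]. ⇒ new: visible(obj3), flies(obj3), stale(obj3).
[4] rule 8 [visible(obj3) → valid(obj3)]; rule 11 [visible(obj3) → red(obj3)]. ⇒ new: valid(obj3), red(obj3).
[5] rule 12 [red(obj3) ∧ approved(obj3) → bird(obj3)]. ⇒ new: bird(obj3).
bird(obj3) first appears in round 5.

5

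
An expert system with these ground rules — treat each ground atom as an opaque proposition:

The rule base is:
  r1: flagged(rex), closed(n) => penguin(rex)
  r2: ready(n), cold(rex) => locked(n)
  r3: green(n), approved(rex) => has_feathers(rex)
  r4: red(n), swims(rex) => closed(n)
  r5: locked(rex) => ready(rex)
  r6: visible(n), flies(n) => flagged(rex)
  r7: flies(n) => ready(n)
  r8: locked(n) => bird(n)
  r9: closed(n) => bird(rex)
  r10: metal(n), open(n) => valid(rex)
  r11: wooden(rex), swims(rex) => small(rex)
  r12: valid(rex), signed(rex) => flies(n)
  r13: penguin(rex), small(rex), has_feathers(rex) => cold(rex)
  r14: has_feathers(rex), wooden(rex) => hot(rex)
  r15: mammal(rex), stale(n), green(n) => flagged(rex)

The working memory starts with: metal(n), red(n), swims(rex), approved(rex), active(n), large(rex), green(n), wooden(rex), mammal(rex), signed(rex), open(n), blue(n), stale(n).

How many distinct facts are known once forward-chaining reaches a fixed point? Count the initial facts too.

Round 1 fires r3, r4, r10, r11, r15, giving has_feathers(rex), closed(n), valid(rex), small(rex), flagged(rex).
Round 2 fires r1, r9, r12, r14, giving penguin(rex), bird(rex), flies(n), hot(rex).
Round 3 fires r7, r13, giving ready(n), cold(rex).
Round 4 fires r2, giving locked(n).
Round 5 fires r8, giving bird(n).
Closure: {active(n), approved(rex), bird(n), bird(rex), blue(n), closed(n), cold(rex), flagged(rex), flies(n), green(n), has_feathers(rex), hot(rex), large(rex), locked(n), mammal(rex), metal(n), open(n), penguin(rex), ready(n), red(n), signed(rex), small(rex), stale(n), swims(rex), valid(rex), wooden(rex)} — 26 facts.

26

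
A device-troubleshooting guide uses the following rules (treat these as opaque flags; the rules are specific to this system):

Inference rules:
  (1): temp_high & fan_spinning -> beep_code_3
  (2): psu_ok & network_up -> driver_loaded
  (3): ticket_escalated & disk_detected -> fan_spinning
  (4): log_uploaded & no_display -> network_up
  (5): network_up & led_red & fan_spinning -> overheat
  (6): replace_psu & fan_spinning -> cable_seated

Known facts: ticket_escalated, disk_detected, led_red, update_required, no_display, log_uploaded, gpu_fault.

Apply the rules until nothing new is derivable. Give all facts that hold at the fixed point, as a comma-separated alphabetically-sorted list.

disk_detected, fan_spinning, gpu_fault, led_red, log_uploaded, network_up, no_display, overheat, ticket_escalated, update_required

Round 1: (3) [ticket_escalated & disk_detected -> fan_spinning]; (4) [log_uploaded & no_display -> network_up]. Adds fan_spinning, network_up.
Round 2: (5) [network_up & led_red & fan_spinning -> overheat]. Adds overheat.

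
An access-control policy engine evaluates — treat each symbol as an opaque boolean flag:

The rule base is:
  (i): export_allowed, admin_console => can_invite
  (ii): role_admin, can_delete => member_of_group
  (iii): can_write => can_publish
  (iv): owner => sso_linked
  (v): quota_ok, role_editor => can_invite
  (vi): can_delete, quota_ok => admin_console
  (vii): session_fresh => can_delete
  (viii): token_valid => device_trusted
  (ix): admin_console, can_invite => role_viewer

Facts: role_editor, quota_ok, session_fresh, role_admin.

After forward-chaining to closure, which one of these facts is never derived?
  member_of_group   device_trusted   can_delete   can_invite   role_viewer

device_trusted

[1] (v) [quota_ok, role_editor => can_invite]; (vii) [session_fresh => can_delete]. ⇒ new: can_invite, can_delete.
[2] (ii) [role_admin, can_delete => member_of_group]; (vi) [can_delete, quota_ok => admin_console]. ⇒ new: member_of_group, admin_console.
[3] (ix) [admin_console, can_invite => role_viewer]. ⇒ new: role_viewer.
Derived: member_of_group (round 2), can_invite (round 1), can_delete (round 1), role_viewer (round 3). device_trusted never appears in any round.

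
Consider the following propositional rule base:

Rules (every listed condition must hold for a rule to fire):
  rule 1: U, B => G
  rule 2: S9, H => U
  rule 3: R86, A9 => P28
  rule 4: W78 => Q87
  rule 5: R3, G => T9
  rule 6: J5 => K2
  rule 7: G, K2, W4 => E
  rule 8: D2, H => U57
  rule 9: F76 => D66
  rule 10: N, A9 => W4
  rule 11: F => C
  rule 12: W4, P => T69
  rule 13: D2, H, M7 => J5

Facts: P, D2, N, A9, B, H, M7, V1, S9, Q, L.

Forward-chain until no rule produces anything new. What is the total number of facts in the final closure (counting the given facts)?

Round 1 — rule 2, rule 8, rule 10, rule 13, derive U, U57, W4, J5.
Round 2 — rule 1, rule 6, rule 12, derive G, K2, T69.
Round 3 — rule 7, derive E.
Closure: {A9, B, D2, E, G, H, J5, K2, L, M7, N, P, Q, S9, T69, U, U57, V1, W4} — 19 facts.

19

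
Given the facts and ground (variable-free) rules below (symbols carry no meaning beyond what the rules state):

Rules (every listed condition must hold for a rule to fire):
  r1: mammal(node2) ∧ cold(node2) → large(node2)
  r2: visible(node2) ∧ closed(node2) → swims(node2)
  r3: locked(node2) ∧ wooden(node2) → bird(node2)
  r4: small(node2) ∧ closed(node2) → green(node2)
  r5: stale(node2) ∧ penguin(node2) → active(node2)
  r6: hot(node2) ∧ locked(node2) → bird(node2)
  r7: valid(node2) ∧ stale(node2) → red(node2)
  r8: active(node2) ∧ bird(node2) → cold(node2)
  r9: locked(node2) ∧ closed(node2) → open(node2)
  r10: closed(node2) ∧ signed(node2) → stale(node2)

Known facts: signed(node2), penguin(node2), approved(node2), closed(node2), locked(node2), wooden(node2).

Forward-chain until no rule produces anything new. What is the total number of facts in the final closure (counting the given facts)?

[1] r3 [locked(node2) ∧ wooden(node2) → bird(node2)]; r9 [locked(node2) ∧ closed(node2) → open(node2)]; r10 [closed(node2) ∧ signed(node2) → stale(node2)]. ⇒ new: bird(node2), open(node2), stale(node2).
[2] r5 [stale(node2) ∧ penguin(node2) → active(node2)]. ⇒ new: active(node2).
[3] r8 [active(node2) ∧ bird(node2) → cold(node2)]. ⇒ new: cold(node2).
Closure: {active(node2), approved(node2), bird(node2), closed(node2), cold(node2), locked(node2), open(node2), penguin(node2), signed(node2), stale(node2), wooden(node2)} — 11 facts.

11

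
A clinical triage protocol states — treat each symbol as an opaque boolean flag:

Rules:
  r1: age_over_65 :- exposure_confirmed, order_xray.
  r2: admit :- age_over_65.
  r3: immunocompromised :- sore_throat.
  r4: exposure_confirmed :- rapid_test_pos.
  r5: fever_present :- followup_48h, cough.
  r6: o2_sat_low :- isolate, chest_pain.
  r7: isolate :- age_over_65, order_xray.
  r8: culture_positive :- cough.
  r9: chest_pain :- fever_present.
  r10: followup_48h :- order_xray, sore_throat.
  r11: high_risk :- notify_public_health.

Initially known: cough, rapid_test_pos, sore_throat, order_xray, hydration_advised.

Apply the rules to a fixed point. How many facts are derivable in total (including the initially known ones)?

15

Round 1: r3 [immunocompromised :- sore_throat.]; r4 [exposure_confirmed :- rapid_test_pos.]; r8 [culture_positive :- cough.]; r10 [followup_48h :- order_xray, sore_throat.]. New: immunocompromised, exposure_confirmed, culture_positive, followup_48h.
Round 2: r1 [age_over_65 :- exposure_confirmed, order_xray.]; r5 [fever_present :- followup_48h, cough.]. New: age_over_65, fever_present.
Round 3: r2 [admit :- age_over_65.]; r7 [isolate :- age_over_65, order_xray.]; r9 [chest_pain :- fever_present.]. New: admit, isolate, chest_pain.
Round 4: r6 [o2_sat_low :- isolate, chest_pain.]. New: o2_sat_low.
Closure: {admit, age_over_65, chest_pain, cough, culture_positive, exposure_confirmed, fever_present, followup_48h, hydration_advised, immunocompromised, isolate, o2_sat_low, order_xray, rapid_test_pos, sore_throat} — 15 facts.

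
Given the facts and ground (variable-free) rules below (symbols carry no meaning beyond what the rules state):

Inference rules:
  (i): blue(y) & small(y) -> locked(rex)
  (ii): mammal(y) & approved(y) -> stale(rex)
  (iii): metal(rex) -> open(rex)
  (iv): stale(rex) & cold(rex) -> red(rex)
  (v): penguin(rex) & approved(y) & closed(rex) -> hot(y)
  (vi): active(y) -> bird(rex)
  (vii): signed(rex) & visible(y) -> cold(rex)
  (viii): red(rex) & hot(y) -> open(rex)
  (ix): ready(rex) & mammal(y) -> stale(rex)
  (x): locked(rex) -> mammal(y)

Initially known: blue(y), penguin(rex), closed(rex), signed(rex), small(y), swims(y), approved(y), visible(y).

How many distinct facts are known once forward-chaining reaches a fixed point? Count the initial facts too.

Round 1: (i) [blue(y) & small(y) -> locked(rex)]; (v) [penguin(rex) & approved(y) & closed(rex) -> hot(y)]; (vii) [signed(rex) & visible(y) -> cold(rex)]. Adds locked(rex), hot(y), cold(rex).
Round 2: (x) [locked(rex) -> mammal(y)]. Adds mammal(y).
Round 3: (ii) [mammal(y) & approved(y) -> stale(rex)]. Adds stale(rex).
Round 4: (iv) [stale(rex) & cold(rex) -> red(rex)]. Adds red(rex).
Round 5: (viii) [red(rex) & hot(y) -> open(rex)]. Adds open(rex).
Closure: {approved(y), blue(y), closed(rex), cold(rex), hot(y), locked(rex), mammal(y), open(rex), penguin(rex), red(rex), signed(rex), small(y), stale(rex), swims(y), visible(y)} — 15 facts.

15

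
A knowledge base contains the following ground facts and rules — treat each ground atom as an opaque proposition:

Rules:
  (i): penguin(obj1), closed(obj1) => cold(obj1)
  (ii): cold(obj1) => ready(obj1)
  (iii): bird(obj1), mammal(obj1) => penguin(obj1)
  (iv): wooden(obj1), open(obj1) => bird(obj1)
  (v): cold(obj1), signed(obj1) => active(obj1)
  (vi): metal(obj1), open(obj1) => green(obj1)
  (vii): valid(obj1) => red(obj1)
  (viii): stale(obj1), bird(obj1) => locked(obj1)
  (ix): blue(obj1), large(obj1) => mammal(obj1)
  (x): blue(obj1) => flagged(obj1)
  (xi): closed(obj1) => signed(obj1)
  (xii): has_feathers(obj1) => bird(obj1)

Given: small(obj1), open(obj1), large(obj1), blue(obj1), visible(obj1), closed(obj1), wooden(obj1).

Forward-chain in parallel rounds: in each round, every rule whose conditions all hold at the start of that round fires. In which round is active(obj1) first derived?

4

Round 1 fires (iv), (ix), (x), (xi), giving bird(obj1), mammal(obj1), flagged(obj1), signed(obj1).
Round 2 fires (iii), giving penguin(obj1).
Round 3 fires (i), giving cold(obj1).
Round 4 fires (ii), (v), giving ready(obj1), active(obj1).
active(obj1) first appears in round 4.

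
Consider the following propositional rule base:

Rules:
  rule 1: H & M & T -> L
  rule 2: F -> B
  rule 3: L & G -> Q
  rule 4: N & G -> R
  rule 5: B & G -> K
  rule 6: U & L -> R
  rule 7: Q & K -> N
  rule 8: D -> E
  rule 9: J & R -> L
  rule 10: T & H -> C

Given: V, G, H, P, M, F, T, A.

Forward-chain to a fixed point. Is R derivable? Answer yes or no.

yes

Round 1 fires rule 1, rule 2, rule 10, giving L, B, C.
Round 2 fires rule 3, rule 5, giving Q, K.
Round 3 fires rule 7, giving N.
Round 4 fires rule 4, giving R.
R appears in round 4, so it is derivable.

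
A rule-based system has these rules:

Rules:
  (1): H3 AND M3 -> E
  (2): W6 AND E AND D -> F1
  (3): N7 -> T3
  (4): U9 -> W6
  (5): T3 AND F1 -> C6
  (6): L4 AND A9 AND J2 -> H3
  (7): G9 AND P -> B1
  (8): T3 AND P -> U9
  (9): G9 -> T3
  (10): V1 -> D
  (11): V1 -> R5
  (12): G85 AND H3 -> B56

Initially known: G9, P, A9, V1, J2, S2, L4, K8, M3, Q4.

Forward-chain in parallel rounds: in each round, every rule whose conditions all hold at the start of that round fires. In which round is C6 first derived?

5

[1] (6) [L4 AND A9 AND J2 -> H3]; (7) [G9 AND P -> B1]; (9) [G9 -> T3]; (10) [V1 -> D]; (11) [V1 -> R5]. ⇒ new: H3, B1, T3, D, R5.
[2] (1) [H3 AND M3 -> E]; (8) [T3 AND P -> U9]. ⇒ new: E, U9.
[3] (4) [U9 -> W6]. ⇒ new: W6.
[4] (2) [W6 AND E AND D -> F1]. ⇒ new: F1.
[5] (5) [T3 AND F1 -> C6]. ⇒ new: C6.
C6 first appears in round 5.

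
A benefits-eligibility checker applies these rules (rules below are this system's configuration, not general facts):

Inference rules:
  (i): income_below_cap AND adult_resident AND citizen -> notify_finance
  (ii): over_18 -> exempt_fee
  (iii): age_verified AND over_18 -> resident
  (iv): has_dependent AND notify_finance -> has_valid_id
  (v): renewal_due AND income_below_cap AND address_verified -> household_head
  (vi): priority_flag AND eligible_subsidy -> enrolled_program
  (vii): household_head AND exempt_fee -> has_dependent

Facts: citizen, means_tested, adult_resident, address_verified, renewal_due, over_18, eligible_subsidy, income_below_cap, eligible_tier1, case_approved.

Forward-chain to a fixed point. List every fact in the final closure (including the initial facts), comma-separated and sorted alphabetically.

address_verified, adult_resident, case_approved, citizen, eligible_subsidy, eligible_tier1, exempt_fee, has_dependent, has_valid_id, household_head, income_below_cap, means_tested, notify_finance, over_18, renewal_due

Round 1 — (i), (ii), (v), derive notify_finance, exempt_fee, household_head.
Round 2 — (vii), derive has_dependent.
Round 3 — (iv), derive has_valid_id.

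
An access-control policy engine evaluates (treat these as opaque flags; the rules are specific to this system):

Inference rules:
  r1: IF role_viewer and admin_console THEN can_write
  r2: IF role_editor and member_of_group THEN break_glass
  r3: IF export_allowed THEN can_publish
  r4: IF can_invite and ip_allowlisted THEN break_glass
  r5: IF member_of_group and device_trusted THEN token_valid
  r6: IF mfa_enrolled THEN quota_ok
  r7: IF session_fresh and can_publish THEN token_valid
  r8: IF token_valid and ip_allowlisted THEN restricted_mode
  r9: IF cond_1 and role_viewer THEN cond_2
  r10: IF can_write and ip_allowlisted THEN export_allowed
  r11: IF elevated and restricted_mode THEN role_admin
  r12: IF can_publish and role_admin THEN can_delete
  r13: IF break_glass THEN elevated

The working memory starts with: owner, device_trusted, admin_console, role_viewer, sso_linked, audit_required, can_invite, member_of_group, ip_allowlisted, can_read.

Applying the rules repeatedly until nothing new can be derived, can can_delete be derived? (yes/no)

Round 1 — r1, r4, r5, derive can_write, break_glass, token_valid.
Round 2 — r8, r10, r13, derive restricted_mode, export_allowed, elevated.
Round 3 — r3, r11, derive can_publish, role_admin.
Round 4 — r12, derive can_delete.
can_delete appears in round 4, so it is derivable.

yes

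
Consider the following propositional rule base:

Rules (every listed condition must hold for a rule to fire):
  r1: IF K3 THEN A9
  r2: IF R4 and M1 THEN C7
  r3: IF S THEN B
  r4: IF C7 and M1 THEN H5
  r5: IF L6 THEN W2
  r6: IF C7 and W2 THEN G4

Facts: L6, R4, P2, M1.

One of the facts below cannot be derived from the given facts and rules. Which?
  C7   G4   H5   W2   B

Round 1 — r2, r5, derive C7, W2.
Round 2 — r4, r6, derive H5, G4.
Derived: C7 (round 1), H5 (round 2), G4 (round 2), W2 (round 1). B never appears in any round.

B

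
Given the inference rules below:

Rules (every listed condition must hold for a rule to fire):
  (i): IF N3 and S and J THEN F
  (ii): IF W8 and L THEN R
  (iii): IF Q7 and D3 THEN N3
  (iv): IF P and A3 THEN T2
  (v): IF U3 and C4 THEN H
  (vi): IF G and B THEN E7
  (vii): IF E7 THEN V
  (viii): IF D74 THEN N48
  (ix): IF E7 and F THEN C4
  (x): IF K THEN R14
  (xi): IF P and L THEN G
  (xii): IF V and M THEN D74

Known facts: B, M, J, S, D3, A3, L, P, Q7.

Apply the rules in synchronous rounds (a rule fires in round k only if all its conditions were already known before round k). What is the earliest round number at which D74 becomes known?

Round 1 fires (iii), (iv), (xi), giving N3, T2, G.
Round 2 fires (i), (vi), giving F, E7.
Round 3 fires (vii), (ix), giving V, C4.
Round 4 fires (xii), giving D74.
D74 first appears in round 4.

4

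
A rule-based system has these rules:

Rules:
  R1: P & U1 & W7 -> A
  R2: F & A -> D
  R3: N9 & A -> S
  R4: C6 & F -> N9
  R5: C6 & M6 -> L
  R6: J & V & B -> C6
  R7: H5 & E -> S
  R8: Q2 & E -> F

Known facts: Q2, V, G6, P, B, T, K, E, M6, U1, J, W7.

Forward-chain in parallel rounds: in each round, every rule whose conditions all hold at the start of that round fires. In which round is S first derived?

3

[1] R1 [P & U1 & W7 -> A]; R6 [J & V & B -> C6]; R8 [Q2 & E -> F]. ⇒ new: A, C6, F.
[2] R2 [F & A -> D]; R4 [C6 & F -> N9]; R5 [C6 & M6 -> L]. ⇒ new: D, N9, L.
[3] R3 [N9 & A -> S]. ⇒ new: S.
S first appears in round 3.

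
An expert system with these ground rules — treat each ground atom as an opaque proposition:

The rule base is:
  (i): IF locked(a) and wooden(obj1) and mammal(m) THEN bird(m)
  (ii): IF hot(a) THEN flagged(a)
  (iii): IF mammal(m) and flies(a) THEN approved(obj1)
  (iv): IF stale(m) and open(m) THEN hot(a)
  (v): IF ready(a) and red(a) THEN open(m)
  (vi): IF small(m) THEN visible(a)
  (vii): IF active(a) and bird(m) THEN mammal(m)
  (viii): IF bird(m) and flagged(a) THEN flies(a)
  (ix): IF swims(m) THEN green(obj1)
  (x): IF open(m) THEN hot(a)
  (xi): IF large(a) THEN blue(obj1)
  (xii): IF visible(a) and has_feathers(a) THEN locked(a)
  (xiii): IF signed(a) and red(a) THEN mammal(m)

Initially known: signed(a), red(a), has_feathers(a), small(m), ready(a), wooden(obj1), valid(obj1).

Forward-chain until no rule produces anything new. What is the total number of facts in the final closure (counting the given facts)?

16

Round 1 — (v), (vi), (xiii), derive open(m), visible(a), mammal(m).
Round 2 — (x), (xii), derive hot(a), locked(a).
Round 3 — (i), (ii), derive bird(m), flagged(a).
Round 4 — (viii), derive flies(a).
Round 5 — (iii), derive approved(obj1).
Closure: {approved(obj1), bird(m), flagged(a), flies(a), has_feathers(a), hot(a), locked(a), mammal(m), open(m), ready(a), red(a), signed(a), small(m), valid(obj1), visible(a), wooden(obj1)} — 16 facts.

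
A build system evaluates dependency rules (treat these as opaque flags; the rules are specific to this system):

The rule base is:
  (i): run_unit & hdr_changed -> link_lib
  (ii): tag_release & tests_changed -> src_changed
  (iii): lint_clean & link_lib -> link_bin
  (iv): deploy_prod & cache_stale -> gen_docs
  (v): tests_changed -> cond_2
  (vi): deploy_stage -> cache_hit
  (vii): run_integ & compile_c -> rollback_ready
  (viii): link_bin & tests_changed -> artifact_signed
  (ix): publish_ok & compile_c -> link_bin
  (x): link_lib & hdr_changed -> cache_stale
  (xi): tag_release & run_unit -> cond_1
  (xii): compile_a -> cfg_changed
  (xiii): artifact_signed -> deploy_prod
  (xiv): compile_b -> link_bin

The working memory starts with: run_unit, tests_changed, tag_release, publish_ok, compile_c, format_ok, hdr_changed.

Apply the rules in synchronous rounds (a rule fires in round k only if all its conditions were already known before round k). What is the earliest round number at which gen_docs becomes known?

Round 1 fires (i), (ii), (v), (ix), (xi), giving link_lib, src_changed, cond_2, link_bin, cond_1.
Round 2 fires (viii), (x), giving artifact_signed, cache_stale.
Round 3 fires (xiii), giving deploy_prod.
Round 4 fires (iv), giving gen_docs.
gen_docs first appears in round 4.

4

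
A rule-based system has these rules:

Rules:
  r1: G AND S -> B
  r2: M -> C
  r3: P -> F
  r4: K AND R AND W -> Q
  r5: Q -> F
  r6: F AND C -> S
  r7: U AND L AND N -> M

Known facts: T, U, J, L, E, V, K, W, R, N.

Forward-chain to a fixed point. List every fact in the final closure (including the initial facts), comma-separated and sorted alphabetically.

C, E, F, J, K, L, M, N, Q, R, S, T, U, V, W

Round 1: r4 [K AND R AND W -> Q]; r7 [U AND L AND N -> M]. Adds Q, M.
Round 2: r2 [M -> C]; r5 [Q -> F]. Adds C, F.
Round 3: r6 [F AND C -> S]. Adds S.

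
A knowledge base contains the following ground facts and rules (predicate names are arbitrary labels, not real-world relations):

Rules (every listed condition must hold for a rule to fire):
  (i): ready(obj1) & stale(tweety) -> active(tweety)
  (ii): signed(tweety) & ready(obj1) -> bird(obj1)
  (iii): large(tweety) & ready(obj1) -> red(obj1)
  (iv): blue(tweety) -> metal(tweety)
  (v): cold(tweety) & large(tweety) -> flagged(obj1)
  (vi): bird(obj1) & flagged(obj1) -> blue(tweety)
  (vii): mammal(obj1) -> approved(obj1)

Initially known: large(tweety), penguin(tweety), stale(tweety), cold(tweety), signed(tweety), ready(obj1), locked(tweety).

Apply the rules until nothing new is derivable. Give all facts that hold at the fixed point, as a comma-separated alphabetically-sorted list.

active(tweety), bird(obj1), blue(tweety), cold(tweety), flagged(obj1), large(tweety), locked(tweety), metal(tweety), penguin(tweety), ready(obj1), red(obj1), signed(tweety), stale(tweety)

Round 1 fires (i), (ii), (iii), (v), giving active(tweety), bird(obj1), red(obj1), flagged(obj1).
Round 2 fires (vi), giving blue(tweety).
Round 3 fires (iv), giving metal(tweety).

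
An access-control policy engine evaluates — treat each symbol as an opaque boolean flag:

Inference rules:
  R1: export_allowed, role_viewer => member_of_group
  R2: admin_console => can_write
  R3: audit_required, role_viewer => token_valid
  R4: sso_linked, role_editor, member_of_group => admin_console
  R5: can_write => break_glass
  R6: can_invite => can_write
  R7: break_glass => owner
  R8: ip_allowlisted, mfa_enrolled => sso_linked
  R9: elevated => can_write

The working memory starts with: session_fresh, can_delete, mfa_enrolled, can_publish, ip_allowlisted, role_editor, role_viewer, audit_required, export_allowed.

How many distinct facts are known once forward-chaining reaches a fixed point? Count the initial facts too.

Round 1: R1 [export_allowed, role_viewer => member_of_group]; R3 [audit_required, role_viewer => token_valid]; R8 [ip_allowlisted, mfa_enrolled => sso_linked]. Adds member_of_group, token_valid, sso_linked.
Round 2: R4 [sso_linked, role_editor, member_of_group => admin_console]. Adds admin_console.
Round 3: R2 [admin_console => can_write]. Adds can_write.
Round 4: R5 [can_write => break_glass]. Adds break_glass.
Round 5: R7 [break_glass => owner]. Adds owner.
Closure: {admin_console, audit_required, break_glass, can_delete, can_publish, can_write, export_allowed, ip_allowlisted, member_of_group, mfa_enrolled, owner, role_editor, role_viewer, session_fresh, sso_linked, token_valid} — 16 facts.

16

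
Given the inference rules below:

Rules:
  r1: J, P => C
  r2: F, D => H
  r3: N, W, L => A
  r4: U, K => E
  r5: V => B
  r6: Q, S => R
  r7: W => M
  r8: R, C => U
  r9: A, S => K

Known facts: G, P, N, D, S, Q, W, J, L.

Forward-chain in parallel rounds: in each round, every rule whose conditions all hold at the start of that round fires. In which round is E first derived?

Round 1: r1 [J, P => C]; r3 [N, W, L => A]; r6 [Q, S => R]; r7 [W => M]. Adds C, A, R, M.
Round 2: r8 [R, C => U]; r9 [A, S => K]. Adds U, K.
Round 3: r4 [U, K => E]. Adds E.
E first appears in round 3.

3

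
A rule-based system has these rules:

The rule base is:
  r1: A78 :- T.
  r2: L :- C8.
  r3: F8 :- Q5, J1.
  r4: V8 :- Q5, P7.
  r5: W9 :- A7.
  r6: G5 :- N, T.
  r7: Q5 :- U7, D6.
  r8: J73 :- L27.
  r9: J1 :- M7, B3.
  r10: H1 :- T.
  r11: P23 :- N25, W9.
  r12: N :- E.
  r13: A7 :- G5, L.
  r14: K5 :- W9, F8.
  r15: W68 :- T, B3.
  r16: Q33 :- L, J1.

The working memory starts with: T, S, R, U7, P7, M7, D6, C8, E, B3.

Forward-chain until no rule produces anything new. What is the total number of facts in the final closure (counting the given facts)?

24

Round 1 fires r1, r2, r7, r9, r10, r12, r15, giving A78, L, Q5, J1, H1, N, W68.
Round 2 fires r3, r4, r6, r16, giving F8, V8, G5, Q33.
Round 3 fires r13, giving A7.
Round 4 fires r5, giving W9.
Round 5 fires r14, giving K5.
Closure: {A7, A78, B3, C8, D6, E, F8, G5, H1, J1, K5, L, M7, N, P7, Q33, Q5, R, S, T, U7, V8, W68, W9} — 24 facts.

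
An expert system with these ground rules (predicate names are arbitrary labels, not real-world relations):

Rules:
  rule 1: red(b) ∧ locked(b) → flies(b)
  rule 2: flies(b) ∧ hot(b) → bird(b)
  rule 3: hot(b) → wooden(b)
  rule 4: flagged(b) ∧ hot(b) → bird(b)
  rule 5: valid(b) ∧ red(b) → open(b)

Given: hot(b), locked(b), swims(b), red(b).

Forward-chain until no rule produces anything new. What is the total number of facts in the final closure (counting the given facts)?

[1] rule 1 [red(b) ∧ locked(b) → flies(b)]; rule 3 [hot(b) → wooden(b)]. ⇒ new: flies(b), wooden(b).
[2] rule 2 [flies(b) ∧ hot(b) → bird(b)]. ⇒ new: bird(b).
Closure: {bird(b), flies(b), hot(b), locked(b), red(b), swims(b), wooden(b)} — 7 facts.

7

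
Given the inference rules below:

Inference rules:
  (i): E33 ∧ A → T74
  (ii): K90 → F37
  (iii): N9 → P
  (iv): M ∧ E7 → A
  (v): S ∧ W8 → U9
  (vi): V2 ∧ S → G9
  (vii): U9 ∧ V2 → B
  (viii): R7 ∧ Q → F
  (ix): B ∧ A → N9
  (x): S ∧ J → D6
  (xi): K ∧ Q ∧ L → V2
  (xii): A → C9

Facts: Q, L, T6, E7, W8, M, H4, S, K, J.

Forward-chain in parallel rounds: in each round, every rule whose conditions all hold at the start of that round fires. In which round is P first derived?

[1] (iv) [M ∧ E7 → A]; (v) [S ∧ W8 → U9]; (x) [S ∧ J → D6]; (xi) [K ∧ Q ∧ L → V2]. ⇒ new: A, U9, D6, V2.
[2] (vi) [V2 ∧ S → G9]; (vii) [U9 ∧ V2 → B]; (xii) [A → C9]. ⇒ new: G9, B, C9.
[3] (ix) [B ∧ A → N9]. ⇒ new: N9.
[4] (iii) [N9 → P]. ⇒ new: P.
P first appears in round 4.

4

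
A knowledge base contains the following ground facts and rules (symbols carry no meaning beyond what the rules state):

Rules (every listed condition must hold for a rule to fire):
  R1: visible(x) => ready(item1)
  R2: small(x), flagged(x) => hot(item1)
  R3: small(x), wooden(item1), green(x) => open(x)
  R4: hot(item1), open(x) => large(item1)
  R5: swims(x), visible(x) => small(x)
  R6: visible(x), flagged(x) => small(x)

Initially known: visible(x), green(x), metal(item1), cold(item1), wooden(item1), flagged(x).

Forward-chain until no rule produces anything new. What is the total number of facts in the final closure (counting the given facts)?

11

Round 1 — R1, R6, derive ready(item1), small(x).
Round 2 — R2, R3, derive hot(item1), open(x).
Round 3 — R4, derive large(item1).
Closure: {cold(item1), flagged(x), green(x), hot(item1), large(item1), metal(item1), open(x), ready(item1), small(x), visible(x), wooden(item1)} — 11 facts.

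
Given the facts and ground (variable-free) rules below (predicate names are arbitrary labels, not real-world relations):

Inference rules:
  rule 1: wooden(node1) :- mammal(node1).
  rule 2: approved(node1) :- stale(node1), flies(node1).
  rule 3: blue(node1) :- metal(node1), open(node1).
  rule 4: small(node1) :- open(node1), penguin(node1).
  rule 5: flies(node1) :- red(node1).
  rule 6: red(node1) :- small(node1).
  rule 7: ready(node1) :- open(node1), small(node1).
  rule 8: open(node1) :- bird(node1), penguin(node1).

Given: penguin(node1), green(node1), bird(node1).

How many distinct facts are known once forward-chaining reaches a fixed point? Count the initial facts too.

8

[1] rule 8 [open(node1) :- bird(node1), penguin(node1).]. ⇒ new: open(node1).
[2] rule 4 [small(node1) :- open(node1), penguin(node1).]. ⇒ new: small(node1).
[3] rule 6 [red(node1) :- small(node1).]; rule 7 [ready(node1) :- open(node1), small(node1).]. ⇒ new: red(node1), ready(node1).
[4] rule 5 [flies(node1) :- red(node1).]. ⇒ new: flies(node1).
Closure: {bird(node1), flies(node1), green(node1), open(node1), penguin(node1), ready(node1), red(node1), small(node1)} — 8 facts.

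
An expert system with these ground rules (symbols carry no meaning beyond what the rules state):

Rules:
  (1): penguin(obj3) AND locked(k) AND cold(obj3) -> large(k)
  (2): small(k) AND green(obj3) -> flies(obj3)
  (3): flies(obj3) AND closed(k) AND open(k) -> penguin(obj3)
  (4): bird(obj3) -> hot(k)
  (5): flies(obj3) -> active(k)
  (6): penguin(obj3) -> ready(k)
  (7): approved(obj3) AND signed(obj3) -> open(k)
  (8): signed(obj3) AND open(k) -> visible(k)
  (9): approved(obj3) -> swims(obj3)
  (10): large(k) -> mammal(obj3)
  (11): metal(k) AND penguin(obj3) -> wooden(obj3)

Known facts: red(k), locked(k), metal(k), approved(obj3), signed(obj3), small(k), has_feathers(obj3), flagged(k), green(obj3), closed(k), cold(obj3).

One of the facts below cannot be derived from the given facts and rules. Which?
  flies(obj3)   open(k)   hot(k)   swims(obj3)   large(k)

hot(k)

[1] (2) [small(k) AND green(obj3) -> flies(obj3)]; (7) [approved(obj3) AND signed(obj3) -> open(k)]; (9) [approved(obj3) -> swims(obj3)]. ⇒ new: flies(obj3), open(k), swims(obj3).
[2] (3) [flies(obj3) AND closed(k) AND open(k) -> penguin(obj3)]; (5) [flies(obj3) -> active(k)]; (8) [signed(obj3) AND open(k) -> visible(k)]. ⇒ new: penguin(obj3), active(k), visible(k).
[3] (1) [penguin(obj3) AND locked(k) AND cold(obj3) -> large(k)]; (6) [penguin(obj3) -> ready(k)]; (11) [metal(k) AND penguin(obj3) -> wooden(obj3)]. ⇒ new: large(k), ready(k), wooden(obj3).
[4] (10) [large(k) -> mammal(obj3)]. ⇒ new: mammal(obj3).
Derived: open(k) (round 1), large(k) (round 3), flies(obj3) (round 1), swims(obj3) (round 1). hot(k) never appears in any round.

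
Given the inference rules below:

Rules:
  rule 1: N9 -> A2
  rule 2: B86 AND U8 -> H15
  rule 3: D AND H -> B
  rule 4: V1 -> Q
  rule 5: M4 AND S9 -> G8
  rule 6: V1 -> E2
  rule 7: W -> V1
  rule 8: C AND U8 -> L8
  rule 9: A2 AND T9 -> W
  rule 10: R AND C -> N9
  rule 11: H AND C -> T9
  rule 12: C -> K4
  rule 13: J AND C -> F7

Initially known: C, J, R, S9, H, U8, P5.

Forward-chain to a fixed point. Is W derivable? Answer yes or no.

Round 1: rule 8 [C AND U8 -> L8]; rule 10 [R AND C -> N9]; rule 11 [H AND C -> T9]; rule 12 [C -> K4]; rule 13 [J AND C -> F7]. New: L8, N9, T9, K4, F7.
Round 2: rule 1 [N9 -> A2]. New: A2.
Round 3: rule 9 [A2 AND T9 -> W]. New: W.
Round 4: rule 7 [W -> V1]. New: V1.
Round 5: rule 4 [V1 -> Q]; rule 6 [V1 -> E2]. New: Q, E2.
W appears in round 3, so it is derivable.

yes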